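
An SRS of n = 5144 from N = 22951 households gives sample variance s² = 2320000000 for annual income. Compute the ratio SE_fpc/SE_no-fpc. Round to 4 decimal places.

0.8808

f = n/N = 5144/22951 = 0.22412967.
SE_no-fpc = √(s²/n) = 671.57344; SE_fpc = √((1−f)s²/n) = 591.54541.
Ratio = √(1−f) = 0.88083502.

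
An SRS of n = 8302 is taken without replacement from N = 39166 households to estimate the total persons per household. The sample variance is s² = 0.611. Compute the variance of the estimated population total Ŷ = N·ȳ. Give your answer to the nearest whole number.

88965

Var(Ŷ) = N²·Var(ȳ) = N²·(1 − n/N)·s²/n.
f = 8302/39166 = 0.21196957; Var(ȳ) = 0.78803043·0.611/8302 = 5.7996458 × 10^-5.
Var(Ŷ) = 39166² · (5.7996458 × 10^-5) = 88965.149.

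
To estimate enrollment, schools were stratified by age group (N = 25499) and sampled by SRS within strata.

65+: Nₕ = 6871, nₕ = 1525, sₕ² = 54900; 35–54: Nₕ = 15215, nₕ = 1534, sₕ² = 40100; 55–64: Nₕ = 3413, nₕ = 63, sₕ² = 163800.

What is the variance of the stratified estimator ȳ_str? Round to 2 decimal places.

56.12

Var(ȳ_str) = Σₕ Wₕ²(1 − fₕ)sₕ²/nₕ with Wₕ = Nₕ/N, N = 25499.
65+: Wₕ = 0.26946155; term = 0.26946155²·(1 − 0.22194731)·54900/1525 = 2.0337853.
35–54: Wₕ = 0.59669007; term = 0.59669007²·(1 − 0.10082156)·40100/1534 = 8.368787.
55–64: Wₕ = 0.13384839; term = 0.13384839²·(1 − 0.01845883)·163800/63 = 45.720203.
Sum = 56.122775.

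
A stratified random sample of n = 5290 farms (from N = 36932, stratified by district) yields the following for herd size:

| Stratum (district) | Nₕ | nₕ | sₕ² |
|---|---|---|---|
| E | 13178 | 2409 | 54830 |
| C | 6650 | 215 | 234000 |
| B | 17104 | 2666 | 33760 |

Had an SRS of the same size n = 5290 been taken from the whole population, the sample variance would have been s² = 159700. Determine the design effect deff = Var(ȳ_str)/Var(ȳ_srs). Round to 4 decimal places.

Var(ȳ_str) = Σ Wₕ²(1−fₕ)sₕ²/nₕ with Wₕ = Nₕ/36932:
  E: (13178/36932)²·(1−2409/13178)·54830/2409 = 2.3681035
  C: (6650/36932)²·(1−215/6650)·234000/215 = 34.146165
  B: (17104/36932)²·(1−2666/17104)·33760/2666 = 2.292669
  → Var(ȳ_str) = 38.806938.
Var(ȳ_srs) = (1 − 5290/36932)·159700/5290 = 25.864873.
deff = 38.806938 / 25.864873 = 1.5004.

1.5004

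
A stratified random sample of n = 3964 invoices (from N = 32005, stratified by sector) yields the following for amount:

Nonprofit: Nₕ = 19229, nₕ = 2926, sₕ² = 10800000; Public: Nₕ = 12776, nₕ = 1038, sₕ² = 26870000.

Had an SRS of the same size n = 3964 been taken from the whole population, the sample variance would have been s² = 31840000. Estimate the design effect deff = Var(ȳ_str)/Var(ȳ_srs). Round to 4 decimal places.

0.6990

Var(ȳ_str) = Σ Wₕ²(1−fₕ)sₕ²/nₕ with Wₕ = Nₕ/32005:
  Nonprofit: (19229/32005)²·(1−2926/19229)·10800000/2926 = 1129.6346
  Public: (12776/32005)²·(1−1038/12776)·26870000/1038 = 3789.8643
  → Var(ȳ_str) = 4919.4989.
Var(ȳ_srs) = (1 − 3964/32005)·31840000/3964 = 7037.4461.
deff = 4919.4989 / 7037.4461 = 0.6990.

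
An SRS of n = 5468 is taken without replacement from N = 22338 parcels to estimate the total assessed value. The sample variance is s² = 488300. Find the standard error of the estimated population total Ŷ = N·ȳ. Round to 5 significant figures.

Var(Ŷ) = N²·Var(ȳ) = N²·(1 − n/N)·s²/n.
f = 5468/22338 = 0.24478467; Var(ȳ) = 0.75521533·488300/5468 = 67.441778.
Var(Ŷ) = 22338² · 67.441778 = 3.3652519 × 10^10.
SE(Ŷ) = √(3.3652519 × 10^10) = 183450.

183450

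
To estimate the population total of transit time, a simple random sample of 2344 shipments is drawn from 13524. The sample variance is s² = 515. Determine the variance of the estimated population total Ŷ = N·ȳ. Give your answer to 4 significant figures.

Var(Ŷ) = N²·Var(ȳ) = N²·(1 − n/N)·s²/n.
f = 2344/13524 = 0.17332150; Var(ȳ) = 0.82667850·515/2344 = 0.18162945.
Var(Ŷ) = 13524² · 0.18162945 = 3.3219768 × 10^7.

3.322 × 10^7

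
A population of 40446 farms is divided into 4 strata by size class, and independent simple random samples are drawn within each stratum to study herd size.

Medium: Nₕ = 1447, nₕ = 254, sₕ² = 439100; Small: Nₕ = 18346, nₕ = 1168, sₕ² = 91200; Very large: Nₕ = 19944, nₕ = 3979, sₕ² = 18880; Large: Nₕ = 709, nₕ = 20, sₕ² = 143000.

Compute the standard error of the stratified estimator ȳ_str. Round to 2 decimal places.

4.46

Var(ȳ_str) = Σₕ Wₕ²(1 − fₕ)sₕ²/nₕ with Wₕ = Nₕ/N, N = 40446.
Medium: Wₕ = 0.03577610; term = 0.03577610²·(1 − 0.17553559)·439100/254 = 1.8242634.
Small: Wₕ = 0.45359244; term = 0.45359244²·(1 − 0.06366510)·91200/1168 = 15.04232.
Very large: Wₕ = 0.49310191; term = 0.49310191²·(1 − 0.19950862)·18880/3979 = 0.92354505.
Large: Wₕ = 0.01752955; term = 0.01752955²·(1 − 0.02820874)·143000/20 = 2.1351104.
Sum = 19.925239.
SE = √(19.925239) = 4.46.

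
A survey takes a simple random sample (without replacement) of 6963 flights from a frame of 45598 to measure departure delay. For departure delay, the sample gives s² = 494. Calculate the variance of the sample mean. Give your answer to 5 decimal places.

0.06011

Under SRS without replacement, Var(ȳ) = (1 − f)·s²/n with f = n/N = 6963/45598 = 0.15270407.
Var(ȳ) = (1 − 0.15270407)·494/6963 = 0.84729593·0.070946431 = 0.060112623.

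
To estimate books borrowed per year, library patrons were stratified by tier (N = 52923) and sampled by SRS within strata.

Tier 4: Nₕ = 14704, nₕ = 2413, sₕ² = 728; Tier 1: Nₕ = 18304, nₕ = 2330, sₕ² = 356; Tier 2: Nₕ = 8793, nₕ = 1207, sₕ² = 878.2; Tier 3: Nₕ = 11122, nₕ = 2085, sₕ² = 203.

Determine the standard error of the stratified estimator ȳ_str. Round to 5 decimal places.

Var(ȳ_str) = Σₕ Wₕ²(1 − fₕ)sₕ²/nₕ with Wₕ = Nₕ/N, N = 52923.
Tier 4: Wₕ = 0.27783761; term = 0.27783761²·(1 − 0.16410501)·728/2413 = 0.019467396.
Tier 1: Wₕ = 0.34586097; term = 0.34586097²·(1 − 0.12729458)·356/2330 = 0.015950153.
Tier 2: Wₕ = 0.16614704; term = 0.16614704²·(1 − 0.13726828)·878.2/1207 = 0.017327949.
Tier 3: Wₕ = 0.21015438; term = 0.21015438²·(1 − 0.18746628)·203/2085 = 0.0034938821.
Sum = 0.05623938.
SE = √(0.05623938) = 0.23715.

0.23715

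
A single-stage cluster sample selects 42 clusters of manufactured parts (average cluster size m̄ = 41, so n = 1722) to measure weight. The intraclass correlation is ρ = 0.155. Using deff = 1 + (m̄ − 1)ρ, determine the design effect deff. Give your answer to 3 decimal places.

7.200

deff = 1 + (41 − 1)·0.155 = 1 + 6.2 = 7.2.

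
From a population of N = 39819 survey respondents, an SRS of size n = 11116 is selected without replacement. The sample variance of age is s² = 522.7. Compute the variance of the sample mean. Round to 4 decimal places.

Under SRS without replacement, Var(ȳ) = (1 − f)·s²/n with f = n/N = 11116/39819 = 0.27916321.
Var(ȳ) = (1 − 0.27916321)·522.7/11116 = 0.72083679·0.04702231 = 0.033895411.

0.0339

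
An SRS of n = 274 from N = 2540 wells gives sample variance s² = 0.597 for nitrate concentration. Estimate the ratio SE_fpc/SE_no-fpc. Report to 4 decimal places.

0.9445

f = n/N = 274/2540 = 0.10787402.
SE_no-fpc = √(s²/n) = 0.046677962; SE_fpc = √((1−f)s²/n) = 0.044088465.
Ratio = √(1−f) = 0.94452421.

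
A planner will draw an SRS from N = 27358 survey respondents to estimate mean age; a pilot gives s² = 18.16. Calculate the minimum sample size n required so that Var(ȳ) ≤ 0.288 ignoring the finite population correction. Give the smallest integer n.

64

Without fpc, n₀ = s²/D = 18.16/0.288 = 63.0556.
Rounding up, n = 64.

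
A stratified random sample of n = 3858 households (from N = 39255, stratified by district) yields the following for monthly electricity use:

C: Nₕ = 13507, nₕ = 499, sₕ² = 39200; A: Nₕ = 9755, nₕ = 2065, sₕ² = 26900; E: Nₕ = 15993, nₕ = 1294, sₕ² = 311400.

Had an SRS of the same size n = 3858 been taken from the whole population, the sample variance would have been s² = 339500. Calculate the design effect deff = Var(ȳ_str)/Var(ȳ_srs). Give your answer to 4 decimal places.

0.5835

Var(ȳ_str) = Σ Wₕ²(1−fₕ)sₕ²/nₕ with Wₕ = Nₕ/39255:
  C: (13507/39255)²·(1−499/13507)·39200/499 = 8.9570497
  A: (9755/39255)²·(1−2065/9755)·26900/2065 = 0.63415566
  E: (15993/39255)²·(1−1294/15993)·311400/1294 = 36.712342
  → Var(ȳ_str) = 46.303547.
Var(ȳ_srs) = (1 − 3858/39255)·339500/3858 = 79.350383.
deff = 46.303547 / 79.350383 = 0.5835.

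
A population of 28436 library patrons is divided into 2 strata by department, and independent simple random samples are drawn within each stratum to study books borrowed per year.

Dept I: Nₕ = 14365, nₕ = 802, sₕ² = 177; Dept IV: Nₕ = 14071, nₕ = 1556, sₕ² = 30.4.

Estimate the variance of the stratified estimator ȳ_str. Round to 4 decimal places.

0.0574

Var(ȳ_str) = Σₕ Wₕ²(1 − fₕ)sₕ²/nₕ with Wₕ = Nₕ/N, N = 28436.
Dept I: Wₕ = 0.50516950; term = 0.50516950²·(1 − 0.05583014)·177/802 = 0.053176932.
Dept IV: Wₕ = 0.49483050; term = 0.49483050²·(1 − 0.11058205)·30.4/1556 = 0.0042548357.
Sum = 0.057431768.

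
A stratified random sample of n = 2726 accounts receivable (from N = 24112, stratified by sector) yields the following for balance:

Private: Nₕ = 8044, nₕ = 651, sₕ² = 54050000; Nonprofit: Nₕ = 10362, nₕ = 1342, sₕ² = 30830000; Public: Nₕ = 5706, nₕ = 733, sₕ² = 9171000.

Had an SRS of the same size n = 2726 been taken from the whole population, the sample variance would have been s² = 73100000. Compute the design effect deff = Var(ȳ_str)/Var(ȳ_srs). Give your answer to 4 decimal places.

Var(ȳ_str) = Σ Wₕ²(1−fₕ)sₕ²/nₕ with Wₕ = Nₕ/24112:
  Private: (8044/24112)²·(1−651/8044)·54050000/651 = 8492.6066
  Nonprofit: (10362/24112)²·(1−1342/10362)·30830000/1342 = 3693.2156
  Public: (5706/24112)²·(1−733/5706)·9171000/733 = 610.65578
  → Var(ȳ_str) = 12796.478.
Var(ȳ_srs) = (1 − 2726/24112)·73100000/2726 = 23784.162.
deff = 12796.478 / 23784.162 = 0.5380.

0.5380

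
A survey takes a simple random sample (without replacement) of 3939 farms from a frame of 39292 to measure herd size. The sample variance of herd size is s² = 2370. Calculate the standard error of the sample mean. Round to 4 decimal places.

0.7358

Under SRS without replacement, Var(ȳ) = (1 − f)·s²/n with f = n/N = 3939/39292 = 0.10024941.
Var(ȳ) = (1 − 0.10024941)·2370/3939 = 0.89975059·0.60167555 = 0.54135793.
SE(ȳ) = √(0.54135793) = 0.7358.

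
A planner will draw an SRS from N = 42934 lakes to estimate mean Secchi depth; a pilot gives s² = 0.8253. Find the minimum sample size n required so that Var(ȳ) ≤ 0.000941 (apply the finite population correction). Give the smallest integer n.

Without fpc, n₀ = s²/D = 0.8253/0.000941 = 877.0457.
With fpc, (1 − n/N)·s²/n ≤ D requires n ≥ n₀/(1 + n₀/N) = 877.0457/(1 + 877.0457/42934) = 859.4883.
Rounding up, n = 860.

860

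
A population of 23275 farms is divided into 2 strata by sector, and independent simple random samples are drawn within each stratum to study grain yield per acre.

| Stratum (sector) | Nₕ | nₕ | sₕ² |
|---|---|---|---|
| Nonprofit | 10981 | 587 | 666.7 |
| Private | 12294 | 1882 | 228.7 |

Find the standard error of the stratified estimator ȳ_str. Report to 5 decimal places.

Var(ȳ_str) = Σₕ Wₕ²(1 − fₕ)sₕ²/nₕ with Wₕ = Nₕ/N, N = 23275.
Nonprofit: Wₕ = 0.47179377; term = 0.47179377²·(1 − 0.05345597)·666.7/587 = 0.23929718.
Private: Wₕ = 0.52820623; term = 0.52820623²·(1 − 0.15308280)·228.7/1882 = 0.028714055.
Sum = 0.26801124.
SE = √(0.26801124) = 0.51770.

0.51770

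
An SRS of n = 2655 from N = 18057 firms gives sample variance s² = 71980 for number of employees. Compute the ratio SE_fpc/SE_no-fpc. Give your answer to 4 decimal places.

f = n/N = 2655/18057 = 0.14703439.
SE_no-fpc = √(s²/n) = 5.2068331; SE_fpc = √((1−f)s²/n) = 4.8088299.
Ratio = √(1−f) = 0.92356137.

0.9236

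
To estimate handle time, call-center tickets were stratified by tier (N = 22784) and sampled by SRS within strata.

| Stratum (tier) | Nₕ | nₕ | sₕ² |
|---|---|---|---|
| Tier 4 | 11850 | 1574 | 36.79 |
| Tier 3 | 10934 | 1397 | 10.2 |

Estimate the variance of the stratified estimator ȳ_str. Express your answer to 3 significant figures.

Var(ȳ_str) = Σₕ Wₕ²(1 − fₕ)sₕ²/nₕ with Wₕ = Nₕ/N, N = 22784.
Tier 4: Wₕ = 0.52010183; term = 0.52010183²·(1 − 0.13282700)·36.79/1574 = 0.0054828651.
Tier 3: Wₕ = 0.47989817; term = 0.47989817²·(1 − 0.12776660)·10.2/1397 = 0.0014666776.
Sum = 0.0069495427.

0.00695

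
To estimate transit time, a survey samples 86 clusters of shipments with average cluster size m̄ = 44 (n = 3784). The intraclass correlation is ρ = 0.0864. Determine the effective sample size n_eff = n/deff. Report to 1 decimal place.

802.5

deff = 1 + (44 − 1)·0.0864 = 1 + 3.7152 = 4.7152.
n_eff = 3784 / 4.7152 = 802.5.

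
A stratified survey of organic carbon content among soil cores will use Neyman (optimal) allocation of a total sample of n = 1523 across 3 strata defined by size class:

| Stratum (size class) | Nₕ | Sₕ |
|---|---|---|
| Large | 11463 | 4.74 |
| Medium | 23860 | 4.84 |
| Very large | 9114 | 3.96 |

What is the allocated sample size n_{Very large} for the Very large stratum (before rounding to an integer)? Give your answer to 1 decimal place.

Neyman allocation: nₕ = n·NₕSₕ / Σⱼ NⱼSⱼ.
Σ NⱼSⱼ = 11463·4.74 + 23860·4.84 + 9114·3.96 = 205908.46.
n_{Very large} = 1523·9114·3.96 / 205908.46 = 266.9.

266.9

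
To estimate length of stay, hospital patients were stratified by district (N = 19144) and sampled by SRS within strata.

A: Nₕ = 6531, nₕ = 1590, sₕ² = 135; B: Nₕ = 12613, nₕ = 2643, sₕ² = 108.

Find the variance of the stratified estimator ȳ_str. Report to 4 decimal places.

0.0215

Var(ȳ_str) = Σₕ Wₕ²(1 − fₕ)sₕ²/nₕ with Wₕ = Nₕ/N, N = 19144.
A: Wₕ = 0.34115127; term = 0.34115127²·(1 − 0.24345429)·135/1590 = 0.0074759401.
B: Wₕ = 0.65884873; term = 0.65884873²·(1 − 0.20954571)·108/2643 = 0.014020864.
Sum = 0.021496804.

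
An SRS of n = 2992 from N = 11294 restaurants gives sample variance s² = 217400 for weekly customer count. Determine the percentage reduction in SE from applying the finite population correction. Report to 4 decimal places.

f = n/N = 2992/11294 = 0.26491943.
SE_no-fpc = √(s²/n) = 8.5241086; SE_fpc = √((1−f)s²/n) = 7.3083014.
Ratio = √(1−f) = 0.85736840. Reduction = 100·(1 − 0.85736840) = 14.2632%.

14.2632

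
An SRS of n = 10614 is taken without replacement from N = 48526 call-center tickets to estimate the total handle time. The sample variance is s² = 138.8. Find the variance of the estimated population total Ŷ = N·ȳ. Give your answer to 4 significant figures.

Var(Ŷ) = N²·Var(ȳ) = N²·(1 − n/N)·s²/n.
f = 10614/48526 = 0.21872810; Var(ȳ) = 0.78127190·138.8/10614 = 0.010216746.
Var(Ŷ) = 48526² · 0.010216746 = 2.4058114 × 10^7.

2.406 × 10^7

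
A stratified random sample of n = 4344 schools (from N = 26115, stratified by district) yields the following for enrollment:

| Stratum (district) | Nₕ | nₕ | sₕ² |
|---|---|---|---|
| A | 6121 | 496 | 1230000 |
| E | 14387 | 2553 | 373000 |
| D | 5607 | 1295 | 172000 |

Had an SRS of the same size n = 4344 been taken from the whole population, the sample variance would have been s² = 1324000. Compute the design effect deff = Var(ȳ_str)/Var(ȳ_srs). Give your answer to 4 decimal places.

0.6548

Var(ȳ_str) = Σ Wₕ²(1−fₕ)sₕ²/nₕ with Wₕ = Nₕ/26115:
  A: (6121/26115)²·(1−496/6121)·1230000/496 = 125.19537
  E: (14387/26115)²·(1−2553/14387)·373000/2553 = 36.473695
  D: (5607/26115)²·(1−1295/5607)·172000/1295 = 4.708558
  → Var(ȳ_str) = 166.37762.
Var(ȳ_srs) = (1 − 4344/26115)·1324000/4344 = 254.08938.
deff = 166.37762 / 254.08938 = 0.6548.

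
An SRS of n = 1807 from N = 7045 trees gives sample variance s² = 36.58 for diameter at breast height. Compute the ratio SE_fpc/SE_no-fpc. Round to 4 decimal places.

f = n/N = 1807/7045 = 0.25649397.
SE_no-fpc = √(s²/n) = 0.14227965; SE_fpc = √((1−f)s²/n) = 0.12268318.
Ratio = √(1−f) = 0.86226796.

0.8623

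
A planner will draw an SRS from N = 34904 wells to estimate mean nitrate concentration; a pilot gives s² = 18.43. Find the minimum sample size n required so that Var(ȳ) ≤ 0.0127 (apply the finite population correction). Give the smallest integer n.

1394

Without fpc, n₀ = s²/D = 18.43/0.0127 = 1451.1811.
With fpc, (1 − n/N)·s²/n ≤ D requires n ≥ n₀/(1 + n₀/N) = 1451.1811/(1 + 1451.1811/34904) = 1393.2546.
Rounding up, n = 1394.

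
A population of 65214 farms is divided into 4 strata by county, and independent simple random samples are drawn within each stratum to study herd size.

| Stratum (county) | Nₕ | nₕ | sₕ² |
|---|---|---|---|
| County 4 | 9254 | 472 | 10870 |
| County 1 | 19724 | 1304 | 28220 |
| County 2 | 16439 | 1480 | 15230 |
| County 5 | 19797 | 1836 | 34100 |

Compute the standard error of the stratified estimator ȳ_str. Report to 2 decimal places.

2.11

Var(ȳ_str) = Σₕ Wₕ²(1 − fₕ)sₕ²/nₕ with Wₕ = Nₕ/N, N = 65214.
County 4: Wₕ = 0.14190205; term = 0.14190205²·(1 − 0.05100497)·10870/472 = 0.44007713.
County 1: Wₕ = 0.30245039; term = 0.30245039²·(1 − 0.06611235)·28220/1304 = 1.8487678.
County 2: Wₕ = 0.25207777; term = 0.25207777²·(1 − 0.09002981)·15230/1480 = 0.59502398.
County 5: Wₕ = 0.30356979; term = 0.30356979²·(1 − 0.09274132)·34100/1836 = 1.5528515.
Sum = 4.4367204.
SE = √(4.4367204) = 2.11.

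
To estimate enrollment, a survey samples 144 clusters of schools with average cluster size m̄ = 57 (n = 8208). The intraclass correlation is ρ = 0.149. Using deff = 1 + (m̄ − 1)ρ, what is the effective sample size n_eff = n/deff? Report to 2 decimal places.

878.42

deff = 1 + (57 − 1)·0.149 = 1 + 8.344 = 9.344.
n_eff = 8208 / 9.344 = 878.42.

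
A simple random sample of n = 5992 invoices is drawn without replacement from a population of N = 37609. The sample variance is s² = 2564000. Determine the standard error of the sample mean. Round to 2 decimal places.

Under SRS without replacement, Var(ȳ) = (1 − f)·s²/n with f = n/N = 5992/37609 = 0.15932357.
Var(ȳ) = (1 − 0.15932357)·2564000/5992 = 0.84067643·427.90387 = 359.7287.
SE(ȳ) = √(359.7287) = 18.97.

18.97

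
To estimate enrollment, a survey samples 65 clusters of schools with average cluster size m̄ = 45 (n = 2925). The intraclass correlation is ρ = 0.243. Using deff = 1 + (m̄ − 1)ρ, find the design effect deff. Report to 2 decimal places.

deff = 1 + (45 − 1)·0.243 = 1 + 10.692 = 11.692.

11.69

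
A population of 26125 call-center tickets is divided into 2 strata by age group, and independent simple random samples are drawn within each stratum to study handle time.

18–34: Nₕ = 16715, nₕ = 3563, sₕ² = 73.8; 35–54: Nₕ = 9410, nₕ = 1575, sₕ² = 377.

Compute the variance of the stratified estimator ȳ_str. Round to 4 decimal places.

0.0325

Var(ȳ_str) = Σₕ Wₕ²(1 − fₕ)sₕ²/nₕ with Wₕ = Nₕ/N, N = 26125.
18–34: Wₕ = 0.63980861; term = 0.63980861²·(1 − 0.21316183)·73.8/3563 = 0.0066715404.
35–54: Wₕ = 0.36019139; term = 0.36019139²·(1 − 0.16737513)·377/1575 = 0.025856922.
Sum = 0.032528462.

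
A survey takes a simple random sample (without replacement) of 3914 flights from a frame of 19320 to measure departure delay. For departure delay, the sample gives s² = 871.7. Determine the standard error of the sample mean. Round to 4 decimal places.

0.4214

Under SRS without replacement, Var(ȳ) = (1 − f)·s²/n with f = n/N = 3914/19320 = 0.20258799.
Var(ȳ) = (1 − 0.20258799)·871.7/3914 = 0.79741201·0.22271334 = 0.17759429.
SE(ȳ) = √(0.17759429) = 0.4214.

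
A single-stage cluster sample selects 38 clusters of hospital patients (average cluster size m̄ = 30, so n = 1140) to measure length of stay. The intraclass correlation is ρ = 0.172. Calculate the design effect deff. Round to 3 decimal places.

deff = 1 + (30 − 1)·0.172 = 1 + 4.988 = 5.988.

5.988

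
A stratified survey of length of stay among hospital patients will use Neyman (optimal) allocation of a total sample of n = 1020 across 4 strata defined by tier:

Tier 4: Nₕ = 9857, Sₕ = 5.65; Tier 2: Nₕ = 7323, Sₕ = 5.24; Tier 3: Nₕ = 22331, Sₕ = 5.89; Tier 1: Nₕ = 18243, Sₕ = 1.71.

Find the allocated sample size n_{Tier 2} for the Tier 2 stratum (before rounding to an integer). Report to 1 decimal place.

Neyman allocation: nₕ = n·NₕSₕ / Σⱼ NⱼSⱼ.
Σ NⱼSⱼ = 9857·5.65 + 7323·5.24 + 22331·5.89 + 18243·1.71 = 256789.69.
n_{Tier 2} = 1020·7323·5.24 / 256789.69 = 152.4.

152.4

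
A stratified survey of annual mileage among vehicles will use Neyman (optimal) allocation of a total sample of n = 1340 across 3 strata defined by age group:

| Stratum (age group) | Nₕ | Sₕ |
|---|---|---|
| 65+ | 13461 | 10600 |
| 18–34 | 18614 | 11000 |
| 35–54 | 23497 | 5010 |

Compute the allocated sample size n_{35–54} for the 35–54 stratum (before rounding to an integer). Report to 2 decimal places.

Neyman allocation: nₕ = n·NₕSₕ / Σⱼ NⱼSⱼ.
Σ NⱼSⱼ = 13461·10600 + 18614·11000 + 23497·5010 = 4.6516057 × 10^8.
n_{35–54} = 1340·23497·5010 / (4.6516057 × 10^8) = 339.12.

339.12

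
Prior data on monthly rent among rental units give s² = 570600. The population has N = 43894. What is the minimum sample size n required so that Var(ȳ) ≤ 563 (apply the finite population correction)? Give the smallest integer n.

991

Without fpc, n₀ = s²/D = 570600/563 = 1013.4991.
With fpc, (1 − n/N)·s²/n ≤ D requires n ≥ n₀/(1 + n₀/N) = 1013.4991/(1 + 1013.4991/43894) = 990.6259.
Rounding up, n = 991.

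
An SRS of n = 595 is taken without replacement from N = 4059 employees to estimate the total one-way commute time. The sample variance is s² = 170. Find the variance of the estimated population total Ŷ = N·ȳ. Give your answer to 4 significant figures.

4.017 × 10^6

Var(Ŷ) = N²·Var(ȳ) = N²·(1 − n/N)·s²/n.
f = 595/4059 = 0.14658783; Var(ȳ) = 0.85341217·170/595 = 0.24383205.
Var(Ŷ) = 4059² · 0.24383205 = 4.0172503 × 10^6.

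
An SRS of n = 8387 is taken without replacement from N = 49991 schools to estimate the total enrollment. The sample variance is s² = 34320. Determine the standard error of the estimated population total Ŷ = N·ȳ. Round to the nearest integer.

Var(Ŷ) = N²·Var(ȳ) = N²·(1 − n/N)·s²/n.
f = 8387/49991 = 0.16777020; Var(ȳ) = 0.83222980·34320/8387 = 3.4055236.
Var(Ŷ) = 49991² · 3.4055236 = 8.5107443 × 10^9.
SE(Ŷ) = √(8.5107443 × 10^9) = 92254.

92254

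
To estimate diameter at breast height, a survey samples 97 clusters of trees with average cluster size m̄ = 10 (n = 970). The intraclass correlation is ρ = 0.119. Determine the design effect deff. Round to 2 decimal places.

2.07

deff = 1 + (10 − 1)·0.119 = 1 + 1.071 = 2.071.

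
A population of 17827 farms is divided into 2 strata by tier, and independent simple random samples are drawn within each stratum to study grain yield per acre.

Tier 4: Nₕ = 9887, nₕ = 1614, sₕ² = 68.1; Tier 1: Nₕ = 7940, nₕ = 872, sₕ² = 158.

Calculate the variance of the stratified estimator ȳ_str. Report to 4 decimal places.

0.0429

Var(ȳ_str) = Σₕ Wₕ²(1 − fₕ)sₕ²/nₕ with Wₕ = Nₕ/N, N = 17827.
Tier 4: Wₕ = 0.55460818; term = 0.55460818²·(1 − 0.16324466)·68.1/1614 = 0.01085962.
Tier 1: Wₕ = 0.44539182; term = 0.44539182²·(1 − 0.10982368)·158/872 = 0.0319964.
Sum = 0.04285602.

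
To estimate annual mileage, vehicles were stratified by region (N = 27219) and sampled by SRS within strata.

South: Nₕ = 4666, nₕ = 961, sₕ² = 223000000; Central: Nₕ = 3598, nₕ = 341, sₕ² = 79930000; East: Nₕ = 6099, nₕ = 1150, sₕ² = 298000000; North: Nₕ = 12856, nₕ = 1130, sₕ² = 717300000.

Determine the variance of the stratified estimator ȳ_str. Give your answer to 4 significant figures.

148800

Var(ȳ_str) = Σₕ Wₕ²(1 − fₕ)sₕ²/nₕ with Wₕ = Nₕ/N, N = 27219.
South: Wₕ = 0.17142437; term = 0.17142437²·(1 − 0.20595799)·223000000/961 = 5414.6463.
Central: Wₕ = 0.13218708; term = 0.13218708²·(1 − 0.09477487)·79930000/341 = 3707.5756.
East: Wₕ = 0.22407142; term = 0.22407142²·(1 − 0.18855550)·298000000/1150 = 10557.235.
North: Wₕ = 0.47231713; term = 0.47231713²·(1 − 0.08789670)·717300000/1130 = 129161.72.
Sum = 148841.18.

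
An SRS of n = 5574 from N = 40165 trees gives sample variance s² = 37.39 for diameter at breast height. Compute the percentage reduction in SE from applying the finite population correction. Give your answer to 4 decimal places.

7.1979

f = n/N = 5574/40165 = 0.13877754.
SE_no-fpc = √(s²/n) = 0.081901952; SE_fpc = √((1−f)s²/n) = 0.076006708.
Ratio = √(1−f) = 0.92802072. Reduction = 100·(1 − 0.92802072) = 7.1979%.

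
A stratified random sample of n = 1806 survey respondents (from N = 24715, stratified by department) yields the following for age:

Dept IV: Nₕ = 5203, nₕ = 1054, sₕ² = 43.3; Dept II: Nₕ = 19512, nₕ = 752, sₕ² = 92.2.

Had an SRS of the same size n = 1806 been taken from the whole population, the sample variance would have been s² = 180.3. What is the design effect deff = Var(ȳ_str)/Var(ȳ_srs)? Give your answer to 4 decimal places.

0.8097

Var(ȳ_str) = Σ Wₕ²(1−fₕ)sₕ²/nₕ with Wₕ = Nₕ/24715:
  Dept IV: (5203/24715)²·(1−1054/5203)·43.3/1054 = 0.0014518552
  Dept II: (19512/24715)²·(1−752/19512)·92.2/752 = 0.07347278
  → Var(ȳ_str) = 0.074924635.
Var(ȳ_srs) = (1 − 1806/24715)·180.3/1806 = 0.092538722.
deff = 0.074924635 / 0.092538722 = 0.8097.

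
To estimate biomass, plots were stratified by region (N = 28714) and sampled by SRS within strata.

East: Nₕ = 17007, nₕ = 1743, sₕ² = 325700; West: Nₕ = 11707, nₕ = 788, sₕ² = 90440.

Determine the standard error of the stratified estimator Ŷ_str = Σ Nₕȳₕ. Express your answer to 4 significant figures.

Var(Ŷ_str) = Σₕ Nₕ²(1 − fₕ)sₕ²/nₕ.
East: 17007²·(1 − 1743/17007)·325700/1743 = 4.8508343 × 10^10.
West: 11707²·(1 − 788/11707)·90440/788 = 1.4671105 × 10^10.
Sum = 6.3179448 × 10^10.
SE = √(6.3179448 × 10^10) = 251400.

251400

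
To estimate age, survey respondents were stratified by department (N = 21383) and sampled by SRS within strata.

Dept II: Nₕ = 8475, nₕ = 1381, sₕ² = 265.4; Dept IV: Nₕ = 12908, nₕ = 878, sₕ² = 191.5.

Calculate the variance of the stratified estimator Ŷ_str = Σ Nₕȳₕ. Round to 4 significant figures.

4.542 × 10^7

Var(Ŷ_str) = Σₕ Nₕ²(1 − fₕ)sₕ²/nₕ.
Dept II: 8475²·(1 − 1381/8475)·265.4/1381 = 1.1554153 × 10^7.
Dept IV: 12908²·(1 − 878/12908)·191.5/878 = 3.3868725 × 10^7.
Sum = 4.5422878 × 10^7.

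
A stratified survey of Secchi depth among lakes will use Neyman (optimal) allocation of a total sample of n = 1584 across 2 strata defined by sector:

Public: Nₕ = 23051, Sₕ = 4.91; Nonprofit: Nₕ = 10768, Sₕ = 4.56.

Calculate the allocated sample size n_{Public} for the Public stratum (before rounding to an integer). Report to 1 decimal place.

Neyman allocation: nₕ = n·NₕSₕ / Σⱼ NⱼSⱼ.
Σ NⱼSⱼ = 23051·4.91 + 10768·4.56 = 162282.49.
n_{Public} = 1584·23051·4.91 / 162282.49 = 1104.7.

1104.7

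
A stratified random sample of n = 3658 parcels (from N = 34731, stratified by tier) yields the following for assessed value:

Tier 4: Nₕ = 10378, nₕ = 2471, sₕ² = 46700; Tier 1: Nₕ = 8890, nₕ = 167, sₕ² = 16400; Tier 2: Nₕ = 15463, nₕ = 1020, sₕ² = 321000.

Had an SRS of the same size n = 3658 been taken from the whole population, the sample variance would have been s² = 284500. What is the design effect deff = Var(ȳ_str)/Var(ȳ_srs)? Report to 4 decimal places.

0.9466

Var(ȳ_str) = Σ Wₕ²(1−fₕ)sₕ²/nₕ with Wₕ = Nₕ/34731:
  Tier 4: (10378/34731)²·(1−2471/10378)·46700/2471 = 1.2856861
  Tier 1: (8890/34731)²·(1−167/8890)·16400/167 = 6.3133583
  Tier 2: (15463/34731)²·(1−1020/15463)·321000/1020 = 58.266838
  → Var(ȳ_str) = 65.865882.
Var(ȳ_srs) = (1 − 3658/34731)·284500/3658 = 69.583211.
deff = 65.865882 / 69.583211 = 0.9466.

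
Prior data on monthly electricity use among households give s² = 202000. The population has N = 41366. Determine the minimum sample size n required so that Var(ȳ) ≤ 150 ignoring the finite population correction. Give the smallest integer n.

1347

Without fpc, n₀ = s²/D = 202000/150 = 1346.6667.
Rounding up, n = 1347.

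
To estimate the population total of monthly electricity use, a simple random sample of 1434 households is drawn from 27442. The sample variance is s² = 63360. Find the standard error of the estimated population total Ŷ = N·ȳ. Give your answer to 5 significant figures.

Var(Ŷ) = N²·Var(ȳ) = N²·(1 − n/N)·s²/n.
f = 1434/27442 = 0.05225567; Var(ȳ) = 0.94774433·63360/1434 = 41.875231.
Var(Ŷ) = 27442² · 41.875231 = 3.1534702 × 10^10.
SE(Ŷ) = √(3.1534702 × 10^10) = 177580.

177580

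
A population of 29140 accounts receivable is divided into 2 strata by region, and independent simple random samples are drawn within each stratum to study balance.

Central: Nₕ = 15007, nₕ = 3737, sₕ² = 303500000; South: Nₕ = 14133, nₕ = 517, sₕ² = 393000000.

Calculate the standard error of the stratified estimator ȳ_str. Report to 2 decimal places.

434.10

Var(ȳ_str) = Σₕ Wₕ²(1 − fₕ)sₕ²/nₕ with Wₕ = Nₕ/N, N = 29140.
Central: Wₕ = 0.51499657; term = 0.51499657²·(1 − 0.24901713)·303500000/3737 = 16176.118.
South: Wₕ = 0.48500343; term = 0.48500343²·(1 − 0.03658105)·393000000/517 = 172268.87.
Sum = 188444.99.
SE = √(188444.99) = 434.10.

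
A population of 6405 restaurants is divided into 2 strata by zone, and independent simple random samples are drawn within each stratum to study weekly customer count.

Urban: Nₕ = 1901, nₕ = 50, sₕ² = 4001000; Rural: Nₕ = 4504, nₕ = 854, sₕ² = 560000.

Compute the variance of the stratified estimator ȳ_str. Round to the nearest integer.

Var(ȳ_str) = Σₕ Wₕ²(1 − fₕ)sₕ²/nₕ with Wₕ = Nₕ/N, N = 6405.
Urban: Wₕ = 0.29679938; term = 0.29679938²·(1 − 0.02630195)·4001000/50 = 6863.5502.
Rural: Wₕ = 0.70320062; term = 0.70320062²·(1 − 0.18960924)·560000/854 = 262.77445.
Sum = 7126.3247.

7126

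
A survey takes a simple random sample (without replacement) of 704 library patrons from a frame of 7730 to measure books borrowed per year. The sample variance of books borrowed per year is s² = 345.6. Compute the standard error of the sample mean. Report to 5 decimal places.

0.66798

Under SRS without replacement, Var(ȳ) = (1 − f)·s²/n with f = n/N = 704/7730 = 0.09107374.
Var(ȳ) = (1 − 0.09107374)·345.6/704 = 0.90892626·0.49090909 = 0.44620016.
SE(ȳ) = √(0.44620016) = 0.66798.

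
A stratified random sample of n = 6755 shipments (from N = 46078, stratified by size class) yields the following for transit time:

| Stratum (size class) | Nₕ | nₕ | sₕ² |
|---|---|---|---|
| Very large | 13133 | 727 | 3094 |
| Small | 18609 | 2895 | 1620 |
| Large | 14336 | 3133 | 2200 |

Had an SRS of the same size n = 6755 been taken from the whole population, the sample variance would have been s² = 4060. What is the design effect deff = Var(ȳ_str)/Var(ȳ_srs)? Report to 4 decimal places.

Var(ȳ_str) = Σ Wₕ²(1−fₕ)sₕ²/nₕ with Wₕ = Nₕ/46078:
  Very large: (13133/46078)²·(1−727/13133)·3094/727 = 0.32658361
  Small: (18609/46078)²·(1−2895/18609)·1620/2895 = 0.077070644
  Large: (14336/46078)²·(1−3133/14336)·2200/3133 = 0.053117469
  → Var(ȳ_str) = 0.45677172.
Var(ȳ_srs) = (1 − 6755/46078)·4060/6755 = 0.51292481.
deff = 0.45677172 / 0.51292481 = 0.8905.

0.8905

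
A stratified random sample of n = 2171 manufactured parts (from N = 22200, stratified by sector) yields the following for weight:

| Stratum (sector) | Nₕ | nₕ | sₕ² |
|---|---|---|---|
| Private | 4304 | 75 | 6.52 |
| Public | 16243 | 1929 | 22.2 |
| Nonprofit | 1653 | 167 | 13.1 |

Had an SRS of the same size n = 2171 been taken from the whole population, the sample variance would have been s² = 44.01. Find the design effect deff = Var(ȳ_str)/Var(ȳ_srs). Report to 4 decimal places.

0.4938

Var(ȳ_str) = Σ Wₕ²(1−fₕ)sₕ²/nₕ with Wₕ = Nₕ/22200:
  Private: (4304/22200)²·(1−75/4304)·6.52/75 = 0.0032106305
  Public: (16243/22200)²·(1−1929/16243)·22.2/1929 = 0.0054292777
  Nonprofit: (1653/22200)²·(1−167/1653)·13.1/167 = 3.9096739 × 10^-4
  → Var(ȳ_str) = 0.0090308756.
Var(ȳ_srs) = (1 − 2171/22200)·44.01/2171 = 0.018289332.
deff = 0.0090308756 / 0.018289332 = 0.4938.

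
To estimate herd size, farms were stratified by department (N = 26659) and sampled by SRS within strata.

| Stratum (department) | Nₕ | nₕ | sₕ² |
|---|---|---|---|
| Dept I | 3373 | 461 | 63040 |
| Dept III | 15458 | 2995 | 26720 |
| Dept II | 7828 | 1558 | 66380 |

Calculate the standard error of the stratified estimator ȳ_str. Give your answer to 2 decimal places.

Var(ȳ_str) = Σₕ Wₕ²(1 − fₕ)sₕ²/nₕ with Wₕ = Nₕ/N, N = 26659.
Dept I: Wₕ = 0.12652388; term = 0.12652388²·(1 − 0.13667358)·63040/461 = 1.8898846.
Dept III: Wₕ = 0.57984170; term = 0.57984170²·(1 − 0.19375081)·26720/2995 = 2.4183982.
Dept II: Wₕ = 0.29363442; term = 0.29363442²·(1 − 0.19902913)·66380/1558 = 2.9423914.
Sum = 7.2506742.
SE = √(7.2506742) = 2.69.

2.69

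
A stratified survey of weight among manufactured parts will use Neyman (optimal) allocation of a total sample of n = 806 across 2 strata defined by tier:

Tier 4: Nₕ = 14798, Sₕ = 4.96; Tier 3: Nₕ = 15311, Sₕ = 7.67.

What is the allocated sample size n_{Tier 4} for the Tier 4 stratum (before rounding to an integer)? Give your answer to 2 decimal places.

Neyman allocation: nₕ = n·NₕSₕ / Σⱼ NⱼSⱼ.
Σ NⱼSⱼ = 14798·4.96 + 15311·7.67 = 190833.45.
n_{Tier 4} = 806·14798·4.96 / 190833.45 = 310.00.

310.00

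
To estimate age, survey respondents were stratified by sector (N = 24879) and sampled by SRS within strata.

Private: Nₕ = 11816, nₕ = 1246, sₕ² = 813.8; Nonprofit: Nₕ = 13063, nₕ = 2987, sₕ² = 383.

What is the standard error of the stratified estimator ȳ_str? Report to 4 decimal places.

0.3988

Var(ȳ_str) = Σₕ Wₕ²(1 − fₕ)sₕ²/nₕ with Wₕ = Nₕ/N, N = 24879.
Private: Wₕ = 0.47493870; term = 0.47493870²·(1 − 0.10545024)·813.8/1246 = 0.13178903.
Nonprofit: Wₕ = 0.52506130; term = 0.52506130²·(1 − 0.22866110)·383/2987 = 0.027266462.
Sum = 0.15905549.
SE = √(0.15905549) = 0.3988.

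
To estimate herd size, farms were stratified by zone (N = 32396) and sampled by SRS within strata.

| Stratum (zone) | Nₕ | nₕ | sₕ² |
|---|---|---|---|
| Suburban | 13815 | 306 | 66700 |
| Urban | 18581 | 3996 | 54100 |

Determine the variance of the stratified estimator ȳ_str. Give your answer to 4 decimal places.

Var(ȳ_str) = Σₕ Wₕ²(1 − fₕ)sₕ²/nₕ with Wₕ = Nₕ/N, N = 32396.
Suburban: Wₕ = 0.42644154; term = 0.42644154²·(1 − 0.02214984)·66700/306 = 38.761066.
Urban: Wₕ = 0.57355846; term = 0.57355846²·(1 − 0.21505839)·54100/3996 = 3.4959444.
Sum = 42.25701.

42.2570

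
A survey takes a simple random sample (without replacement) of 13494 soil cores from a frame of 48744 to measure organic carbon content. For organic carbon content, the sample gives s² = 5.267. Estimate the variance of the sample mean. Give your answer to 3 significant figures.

2.82 × 10^-4

Under SRS without replacement, Var(ȳ) = (1 − f)·s²/n with f = n/N = 13494/48744 = 0.27683407.
Var(ȳ) = (1 − 0.27683407)·5.267/13494 = 0.72316593·3.9032162 × 10^-4 = 2.822673 × 10^-4.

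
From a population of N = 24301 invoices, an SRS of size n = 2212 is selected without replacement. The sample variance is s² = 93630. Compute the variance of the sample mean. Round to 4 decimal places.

Under SRS without replacement, Var(ȳ) = (1 − f)·s²/n with f = n/N = 2212/24301 = 0.09102506.
Var(ȳ) = (1 − 0.09102506)·93630/2212 = 0.90897494·42.32821 = 38.475282.

38.4753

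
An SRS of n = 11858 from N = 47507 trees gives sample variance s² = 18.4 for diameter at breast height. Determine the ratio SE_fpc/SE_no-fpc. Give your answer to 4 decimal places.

f = n/N = 11858/47507 = 0.24960532.
SE_no-fpc = √(s²/n) = 0.039391561; SE_fpc = √((1−f)s²/n) = 0.034123067.
Ratio = √(1−f) = 0.86625324.

0.8663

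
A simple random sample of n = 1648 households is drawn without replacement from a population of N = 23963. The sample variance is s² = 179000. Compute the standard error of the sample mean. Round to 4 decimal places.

10.0572

Under SRS without replacement, Var(ȳ) = (1 − f)·s²/n with f = n/N = 1648/23963 = 0.06877269.
Var(ȳ) = (1 − 0.06877269)·179000/1648 = 0.93122731·108.6165 = 101.14666.
SE(ȳ) = √(101.14666) = 10.0572.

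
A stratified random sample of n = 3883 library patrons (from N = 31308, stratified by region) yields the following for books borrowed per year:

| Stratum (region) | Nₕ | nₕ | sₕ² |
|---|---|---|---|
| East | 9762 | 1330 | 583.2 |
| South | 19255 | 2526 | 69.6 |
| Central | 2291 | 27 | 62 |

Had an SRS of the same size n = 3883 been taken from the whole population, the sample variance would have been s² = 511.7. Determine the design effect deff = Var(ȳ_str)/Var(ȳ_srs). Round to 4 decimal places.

Var(ȳ_str) = Σ Wₕ²(1−fₕ)sₕ²/nₕ with Wₕ = Nₕ/31308:
  East: (9762/31308)²·(1−1330/9762)·583.2/1330 = 0.036823463
  South: (19255/31308)²·(1−2526/19255)·69.6/2526 = 0.0090547976
  Central: (2291/31308)²·(1−27/2291)·62/27 = 0.012151189
  → Var(ȳ_str) = 0.05802945.
Var(ȳ_srs) = (1 − 3883/31308)·511.7/3883 = 0.11543549.
deff = 0.05802945 / 0.11543549 = 0.5027.

0.5027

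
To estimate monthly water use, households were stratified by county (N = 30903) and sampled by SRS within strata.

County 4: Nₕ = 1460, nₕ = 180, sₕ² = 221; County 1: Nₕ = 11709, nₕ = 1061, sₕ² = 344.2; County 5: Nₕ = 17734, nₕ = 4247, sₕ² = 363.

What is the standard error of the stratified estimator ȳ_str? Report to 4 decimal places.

0.2572

Var(ȳ_str) = Σₕ Wₕ²(1 − fₕ)sₕ²/nₕ with Wₕ = Nₕ/N, N = 30903.
County 4: Wₕ = 0.04724460; term = 0.04724460²·(1 − 0.12328767)·221/180 = 0.0024025991.
County 1: Wₕ = 0.37889525; term = 0.37889525²·(1 − 0.09061406)·344.2/1061 = 0.042352792.
County 5: Wₕ = 0.57386014; term = 0.57386014²·(1 − 0.23948348)·363/4247 = 0.021406474.
Sum = 0.066161865.
SE = √(0.066161865) = 0.2572.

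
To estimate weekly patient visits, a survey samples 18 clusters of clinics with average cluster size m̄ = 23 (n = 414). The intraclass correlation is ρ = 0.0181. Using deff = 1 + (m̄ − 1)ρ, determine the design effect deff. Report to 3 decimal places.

deff = 1 + (23 − 1)·0.0181 = 1 + 0.3982 = 1.3982.

1.398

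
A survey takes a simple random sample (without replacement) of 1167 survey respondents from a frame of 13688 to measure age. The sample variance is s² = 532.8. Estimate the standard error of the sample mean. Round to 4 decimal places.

0.6462

Under SRS without replacement, Var(ȳ) = (1 − f)·s²/n with f = n/N = 1167/13688 = 0.08525716.
Var(ȳ) = (1 − 0.08525716)·532.8/1167 = 0.91474284·0.45655527 = 0.41763066.
SE(ȳ) = √(0.41763066) = 0.6462.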